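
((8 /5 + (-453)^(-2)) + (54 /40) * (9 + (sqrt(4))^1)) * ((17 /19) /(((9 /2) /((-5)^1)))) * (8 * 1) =-4590937108 /35090739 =-130.83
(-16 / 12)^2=1.78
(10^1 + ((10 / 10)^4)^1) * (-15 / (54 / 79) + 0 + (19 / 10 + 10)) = -4972 / 45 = -110.49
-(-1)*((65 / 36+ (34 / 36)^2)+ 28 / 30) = 2941 / 810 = 3.63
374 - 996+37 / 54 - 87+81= -33875 / 54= -627.31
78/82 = 39/41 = 0.95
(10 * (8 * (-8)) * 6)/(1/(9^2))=-311040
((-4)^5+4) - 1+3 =-1018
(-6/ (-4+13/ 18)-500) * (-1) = 29392/ 59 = 498.17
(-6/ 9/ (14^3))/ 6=-1/ 24696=-0.00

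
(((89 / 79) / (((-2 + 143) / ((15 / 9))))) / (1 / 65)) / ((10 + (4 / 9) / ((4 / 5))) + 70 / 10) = 28925 / 586654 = 0.05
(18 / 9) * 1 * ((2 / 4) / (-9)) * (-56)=56 / 9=6.22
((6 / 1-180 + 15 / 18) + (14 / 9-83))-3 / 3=-4601 / 18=-255.61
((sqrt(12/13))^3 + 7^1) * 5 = 120 * sqrt(39)/169 + 35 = 39.43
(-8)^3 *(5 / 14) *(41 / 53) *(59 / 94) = -1548160 / 17437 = -88.79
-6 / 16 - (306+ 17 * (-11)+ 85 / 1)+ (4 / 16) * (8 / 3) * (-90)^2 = 41565 / 8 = 5195.62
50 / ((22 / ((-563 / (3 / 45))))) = -19193.18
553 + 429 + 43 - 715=310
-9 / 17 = -0.53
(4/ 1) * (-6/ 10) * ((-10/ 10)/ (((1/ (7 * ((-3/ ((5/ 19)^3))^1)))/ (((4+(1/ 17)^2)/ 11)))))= -1999837476/ 1986875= -1006.52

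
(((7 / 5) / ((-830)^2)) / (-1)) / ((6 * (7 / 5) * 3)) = -1 / 12400200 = -0.00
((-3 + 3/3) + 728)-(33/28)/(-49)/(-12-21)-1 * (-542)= 1739695/1372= 1268.00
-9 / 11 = -0.82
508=508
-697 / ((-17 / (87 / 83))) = 3567 / 83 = 42.98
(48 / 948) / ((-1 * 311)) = -4 / 24569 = -0.00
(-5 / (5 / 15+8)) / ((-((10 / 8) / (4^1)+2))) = 0.26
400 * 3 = 1200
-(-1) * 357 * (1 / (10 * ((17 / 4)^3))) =672 / 1445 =0.47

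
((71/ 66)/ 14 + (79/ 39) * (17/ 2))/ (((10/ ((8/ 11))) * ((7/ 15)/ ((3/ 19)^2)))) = 1869705/ 27824797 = 0.07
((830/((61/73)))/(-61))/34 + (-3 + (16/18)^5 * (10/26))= -3.27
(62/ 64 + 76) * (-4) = -2463/ 8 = -307.88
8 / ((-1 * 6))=-4 / 3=-1.33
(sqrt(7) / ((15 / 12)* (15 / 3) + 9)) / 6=2* sqrt(7) / 183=0.03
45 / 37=1.22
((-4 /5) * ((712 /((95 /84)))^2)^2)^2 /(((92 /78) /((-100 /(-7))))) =29187089034705494287227111313251105767424 /152586699196484375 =191282000255615792686180.30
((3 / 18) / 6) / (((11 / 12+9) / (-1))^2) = 4 / 14161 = 0.00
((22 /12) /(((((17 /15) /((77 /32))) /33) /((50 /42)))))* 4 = 166375 /272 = 611.67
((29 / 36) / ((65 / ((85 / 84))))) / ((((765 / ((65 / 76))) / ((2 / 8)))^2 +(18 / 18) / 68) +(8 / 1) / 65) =544765 / 556071639639012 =0.00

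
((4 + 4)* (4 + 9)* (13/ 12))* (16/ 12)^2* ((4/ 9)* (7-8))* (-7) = 151424/ 243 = 623.14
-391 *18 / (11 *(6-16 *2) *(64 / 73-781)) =-85629 / 2714569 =-0.03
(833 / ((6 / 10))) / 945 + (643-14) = 51068 / 81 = 630.47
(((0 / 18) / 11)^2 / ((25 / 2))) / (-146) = 0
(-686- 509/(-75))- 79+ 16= -55666/75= -742.21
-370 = -370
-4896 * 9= -44064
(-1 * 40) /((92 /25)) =-250 /23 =-10.87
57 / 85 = 0.67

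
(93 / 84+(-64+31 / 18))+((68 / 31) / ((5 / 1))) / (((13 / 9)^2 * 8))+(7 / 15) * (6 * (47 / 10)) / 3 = -1873327111 / 33005700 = -56.76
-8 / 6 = -4 / 3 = -1.33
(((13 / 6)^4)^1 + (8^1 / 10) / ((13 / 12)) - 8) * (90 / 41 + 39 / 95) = 4210999399 / 109371600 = 38.50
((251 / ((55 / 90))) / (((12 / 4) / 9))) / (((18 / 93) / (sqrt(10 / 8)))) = 70029*sqrt(5) / 22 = 7117.71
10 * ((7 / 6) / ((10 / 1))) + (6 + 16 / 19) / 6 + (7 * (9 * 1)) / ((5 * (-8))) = 1669 / 2280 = 0.73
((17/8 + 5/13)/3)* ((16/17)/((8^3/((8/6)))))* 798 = 11571/7072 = 1.64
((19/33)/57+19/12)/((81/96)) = 5048/2673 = 1.89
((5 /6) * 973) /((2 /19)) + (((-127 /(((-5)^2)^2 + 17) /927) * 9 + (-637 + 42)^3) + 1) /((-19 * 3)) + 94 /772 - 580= 5386997073061415 /1454904252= 3702647.14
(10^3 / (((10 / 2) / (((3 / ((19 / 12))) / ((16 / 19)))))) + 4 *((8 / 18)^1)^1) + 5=4111 / 9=456.78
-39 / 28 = -1.39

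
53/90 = 0.59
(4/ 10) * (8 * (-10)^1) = -32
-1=-1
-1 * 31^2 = -961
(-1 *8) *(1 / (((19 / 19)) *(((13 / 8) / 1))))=-64 / 13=-4.92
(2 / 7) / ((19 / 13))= 26 / 133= 0.20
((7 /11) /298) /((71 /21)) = 147 /232738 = 0.00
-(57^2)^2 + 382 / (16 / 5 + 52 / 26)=-137227058 / 13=-10555927.54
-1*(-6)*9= 54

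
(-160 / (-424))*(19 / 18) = 190 / 477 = 0.40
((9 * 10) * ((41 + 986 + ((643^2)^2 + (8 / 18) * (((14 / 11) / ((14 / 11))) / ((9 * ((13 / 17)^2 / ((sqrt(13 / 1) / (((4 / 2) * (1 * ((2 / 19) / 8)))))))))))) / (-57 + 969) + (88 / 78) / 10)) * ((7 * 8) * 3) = 80920 * sqrt(13) / 1521 + 699999614213004 / 247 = 2834006535467.14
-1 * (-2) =2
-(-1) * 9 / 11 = 9 / 11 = 0.82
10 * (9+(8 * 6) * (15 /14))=4230 /7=604.29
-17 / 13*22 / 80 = -187 / 520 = -0.36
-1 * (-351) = 351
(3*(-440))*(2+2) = -5280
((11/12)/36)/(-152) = -11/65664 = -0.00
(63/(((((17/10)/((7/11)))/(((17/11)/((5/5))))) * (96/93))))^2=4672406025/3748096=1246.61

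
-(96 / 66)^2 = -2.12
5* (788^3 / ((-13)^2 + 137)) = 7995161.31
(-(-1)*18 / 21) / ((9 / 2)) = 4 / 21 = 0.19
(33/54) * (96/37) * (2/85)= 352/9435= 0.04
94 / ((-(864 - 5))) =-94 / 859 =-0.11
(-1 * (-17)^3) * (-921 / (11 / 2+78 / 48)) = -12066328 / 19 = -635069.89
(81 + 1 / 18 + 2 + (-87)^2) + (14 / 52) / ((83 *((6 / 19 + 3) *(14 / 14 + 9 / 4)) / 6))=1932037355 / 252486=7652.06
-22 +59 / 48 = -997 / 48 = -20.77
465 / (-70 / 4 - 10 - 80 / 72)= -1674 / 103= -16.25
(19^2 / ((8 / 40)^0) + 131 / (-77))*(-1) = -27666 / 77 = -359.30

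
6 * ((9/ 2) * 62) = 1674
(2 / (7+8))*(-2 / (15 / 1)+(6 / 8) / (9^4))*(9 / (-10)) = 5827 / 364500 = 0.02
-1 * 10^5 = -100000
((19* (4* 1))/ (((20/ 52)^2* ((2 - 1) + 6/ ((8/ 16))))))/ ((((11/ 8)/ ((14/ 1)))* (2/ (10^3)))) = 2213120/ 11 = 201192.73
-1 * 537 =-537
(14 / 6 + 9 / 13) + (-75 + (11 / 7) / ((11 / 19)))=-18908 / 273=-69.26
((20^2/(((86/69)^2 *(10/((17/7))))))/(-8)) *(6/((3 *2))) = -404685/51772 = -7.82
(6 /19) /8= 3 /76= 0.04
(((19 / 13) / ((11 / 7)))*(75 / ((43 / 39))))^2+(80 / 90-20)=8021069237 / 2013561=3983.52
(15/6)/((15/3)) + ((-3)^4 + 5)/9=181/18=10.06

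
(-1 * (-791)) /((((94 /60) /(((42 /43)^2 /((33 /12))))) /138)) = 23106565440 /955933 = 24171.74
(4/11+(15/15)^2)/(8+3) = 0.12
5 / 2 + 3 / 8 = 23 / 8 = 2.88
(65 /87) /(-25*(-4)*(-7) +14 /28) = -130 /121713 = -0.00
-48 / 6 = -8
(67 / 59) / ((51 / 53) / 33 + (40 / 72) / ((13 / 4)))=4570137 / 805291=5.68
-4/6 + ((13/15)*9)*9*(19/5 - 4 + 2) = 9427/75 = 125.69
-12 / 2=-6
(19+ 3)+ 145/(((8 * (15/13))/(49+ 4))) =20509/24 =854.54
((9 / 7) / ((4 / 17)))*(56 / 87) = 102 / 29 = 3.52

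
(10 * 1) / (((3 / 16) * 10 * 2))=8 / 3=2.67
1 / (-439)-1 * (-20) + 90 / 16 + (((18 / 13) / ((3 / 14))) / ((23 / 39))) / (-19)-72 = -72062273 / 1534744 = -46.95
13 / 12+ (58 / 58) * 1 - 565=-6755 / 12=-562.92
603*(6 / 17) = 3618 / 17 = 212.82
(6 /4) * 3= 9 /2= 4.50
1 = 1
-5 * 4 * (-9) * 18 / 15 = 216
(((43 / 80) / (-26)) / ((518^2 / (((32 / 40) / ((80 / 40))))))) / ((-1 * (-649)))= -43 / 905539835200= -0.00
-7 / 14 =-1 / 2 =-0.50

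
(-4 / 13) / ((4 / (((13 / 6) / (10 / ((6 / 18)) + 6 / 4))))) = -1 / 189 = -0.01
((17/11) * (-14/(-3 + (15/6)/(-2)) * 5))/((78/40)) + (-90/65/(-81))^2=1965644/150579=13.05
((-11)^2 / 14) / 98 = 121 / 1372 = 0.09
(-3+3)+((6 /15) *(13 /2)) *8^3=6656 /5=1331.20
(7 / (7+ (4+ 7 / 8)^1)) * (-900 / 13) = -10080 / 247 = -40.81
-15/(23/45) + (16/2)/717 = -483791/16491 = -29.34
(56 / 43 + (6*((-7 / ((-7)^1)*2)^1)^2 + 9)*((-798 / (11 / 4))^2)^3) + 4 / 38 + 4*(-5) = 2592510997324499705884654 / 131578667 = 19703125563086147.59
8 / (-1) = -8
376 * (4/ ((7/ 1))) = 1504/ 7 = 214.86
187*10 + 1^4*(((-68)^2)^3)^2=9774779120406941927246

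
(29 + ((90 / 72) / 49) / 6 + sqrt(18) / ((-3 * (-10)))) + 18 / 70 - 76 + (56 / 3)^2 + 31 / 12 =sqrt(2) / 10 + 5367661 / 17640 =304.43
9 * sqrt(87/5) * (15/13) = 27 * sqrt(435)/13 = 43.32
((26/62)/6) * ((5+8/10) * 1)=377/930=0.41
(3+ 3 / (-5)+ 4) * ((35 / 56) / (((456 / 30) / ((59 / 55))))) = 59 / 209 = 0.28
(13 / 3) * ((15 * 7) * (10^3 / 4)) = 113750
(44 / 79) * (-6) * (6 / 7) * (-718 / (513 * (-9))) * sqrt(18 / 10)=-126368 * sqrt(5) / 472815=-0.60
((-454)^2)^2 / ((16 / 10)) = 26552378410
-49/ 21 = -7/ 3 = -2.33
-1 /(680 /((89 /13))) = -89 /8840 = -0.01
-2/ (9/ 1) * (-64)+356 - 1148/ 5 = 6328/ 45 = 140.62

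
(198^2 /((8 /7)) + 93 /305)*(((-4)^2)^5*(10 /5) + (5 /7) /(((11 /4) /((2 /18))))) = 5068553419510046 /70455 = 71940294081.47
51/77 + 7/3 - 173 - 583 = -173944/231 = -753.00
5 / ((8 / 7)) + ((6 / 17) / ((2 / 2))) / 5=3023 / 680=4.45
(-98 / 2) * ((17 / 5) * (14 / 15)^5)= -448007392 / 3796875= -117.99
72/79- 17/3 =-1127/237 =-4.76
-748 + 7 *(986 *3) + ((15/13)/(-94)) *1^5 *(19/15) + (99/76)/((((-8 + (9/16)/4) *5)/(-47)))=1165502950201/58393270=19959.54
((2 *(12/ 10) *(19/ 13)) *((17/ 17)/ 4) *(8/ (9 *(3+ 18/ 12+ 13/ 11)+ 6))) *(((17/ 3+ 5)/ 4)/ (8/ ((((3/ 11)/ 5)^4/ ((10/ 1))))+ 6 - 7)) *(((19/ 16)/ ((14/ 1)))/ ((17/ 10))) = 857736/ 474509633146367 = 0.00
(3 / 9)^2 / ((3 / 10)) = 10 / 27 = 0.37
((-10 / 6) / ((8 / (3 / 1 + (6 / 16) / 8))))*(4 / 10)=-65 / 256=-0.25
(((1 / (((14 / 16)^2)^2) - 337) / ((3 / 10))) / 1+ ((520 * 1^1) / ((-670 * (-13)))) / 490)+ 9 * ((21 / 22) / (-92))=-1819651819763 / 1627974040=-1117.74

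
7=7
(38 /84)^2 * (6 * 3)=361 /98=3.68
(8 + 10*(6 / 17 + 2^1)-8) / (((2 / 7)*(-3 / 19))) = -26600 / 51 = -521.57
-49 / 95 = -0.52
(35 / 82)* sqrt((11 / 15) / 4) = 7* sqrt(165) / 492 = 0.18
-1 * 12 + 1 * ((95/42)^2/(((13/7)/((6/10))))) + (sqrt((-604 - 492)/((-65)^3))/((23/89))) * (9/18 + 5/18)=-11299/1092 + 1246 * sqrt(17810)/874575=-10.16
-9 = -9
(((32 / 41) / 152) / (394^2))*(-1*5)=-5 / 30232211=-0.00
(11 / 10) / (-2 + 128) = 11 / 1260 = 0.01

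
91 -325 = -234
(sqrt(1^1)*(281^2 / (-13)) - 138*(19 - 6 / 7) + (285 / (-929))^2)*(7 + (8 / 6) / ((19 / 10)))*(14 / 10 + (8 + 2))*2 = -118293327494764 / 78536731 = -1506216.59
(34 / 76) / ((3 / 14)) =119 / 57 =2.09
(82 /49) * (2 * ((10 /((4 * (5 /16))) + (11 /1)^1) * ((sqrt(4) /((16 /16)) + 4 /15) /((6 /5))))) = 52972 /441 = 120.12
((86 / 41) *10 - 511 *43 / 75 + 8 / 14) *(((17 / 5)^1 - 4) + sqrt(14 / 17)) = 5842451 / 35875 - 5842451 *sqrt(238) / 365925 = -83.46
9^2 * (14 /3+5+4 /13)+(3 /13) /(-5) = 52512 /65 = 807.88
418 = 418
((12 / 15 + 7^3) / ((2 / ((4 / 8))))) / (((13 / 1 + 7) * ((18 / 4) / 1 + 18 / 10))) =0.68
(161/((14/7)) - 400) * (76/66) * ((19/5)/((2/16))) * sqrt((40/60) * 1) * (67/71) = -193496 * sqrt(6)/55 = -8617.57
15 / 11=1.36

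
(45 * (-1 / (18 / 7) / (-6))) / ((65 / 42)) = 49 / 26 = 1.88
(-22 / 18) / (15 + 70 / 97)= -1067 / 13725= -0.08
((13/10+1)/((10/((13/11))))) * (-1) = -299/1100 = -0.27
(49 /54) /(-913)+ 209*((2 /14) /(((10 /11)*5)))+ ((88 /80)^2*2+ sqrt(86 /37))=sqrt(3182) /37+ 77543471 /8627850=10.51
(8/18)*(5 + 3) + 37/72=293/72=4.07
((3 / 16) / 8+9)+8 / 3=4489 / 384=11.69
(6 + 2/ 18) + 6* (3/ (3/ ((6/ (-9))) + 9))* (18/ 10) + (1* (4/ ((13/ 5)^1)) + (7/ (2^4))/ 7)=139577/ 9360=14.91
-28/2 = -14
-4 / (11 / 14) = -5.09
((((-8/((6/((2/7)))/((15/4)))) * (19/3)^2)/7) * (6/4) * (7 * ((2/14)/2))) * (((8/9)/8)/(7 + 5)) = -0.06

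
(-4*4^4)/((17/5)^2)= -25600/289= -88.58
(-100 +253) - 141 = 12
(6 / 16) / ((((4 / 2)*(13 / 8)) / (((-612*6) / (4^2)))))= -1377 / 52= -26.48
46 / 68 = 0.68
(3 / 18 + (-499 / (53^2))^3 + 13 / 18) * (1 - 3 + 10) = 1409573004328 / 199479250161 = 7.07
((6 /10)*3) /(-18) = -1 /10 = -0.10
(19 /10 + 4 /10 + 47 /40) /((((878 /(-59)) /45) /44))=-811899 /1756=-462.36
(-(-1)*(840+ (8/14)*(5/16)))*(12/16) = 70575/112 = 630.13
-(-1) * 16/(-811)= -16/811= -0.02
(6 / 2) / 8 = 3 / 8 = 0.38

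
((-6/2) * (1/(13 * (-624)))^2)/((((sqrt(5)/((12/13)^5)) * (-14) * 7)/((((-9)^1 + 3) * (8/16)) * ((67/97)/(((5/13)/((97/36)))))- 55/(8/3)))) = -113859 * sqrt(5)/51962046927700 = -0.00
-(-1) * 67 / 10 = 67 / 10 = 6.70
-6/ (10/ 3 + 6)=-9/ 14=-0.64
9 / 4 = 2.25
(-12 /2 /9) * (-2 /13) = 4 /39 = 0.10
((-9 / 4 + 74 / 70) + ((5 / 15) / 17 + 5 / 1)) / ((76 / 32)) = 54646 / 33915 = 1.61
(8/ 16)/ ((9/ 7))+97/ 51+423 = 130139/ 306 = 425.29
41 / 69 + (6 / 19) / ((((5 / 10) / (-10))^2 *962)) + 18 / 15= 6071041 / 3152955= 1.93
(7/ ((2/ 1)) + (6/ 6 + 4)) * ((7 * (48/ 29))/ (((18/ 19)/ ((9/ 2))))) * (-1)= -13566/ 29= -467.79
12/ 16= 3/ 4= 0.75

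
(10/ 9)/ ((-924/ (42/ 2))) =-5/ 198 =-0.03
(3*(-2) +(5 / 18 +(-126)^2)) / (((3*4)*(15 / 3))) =57133 / 216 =264.50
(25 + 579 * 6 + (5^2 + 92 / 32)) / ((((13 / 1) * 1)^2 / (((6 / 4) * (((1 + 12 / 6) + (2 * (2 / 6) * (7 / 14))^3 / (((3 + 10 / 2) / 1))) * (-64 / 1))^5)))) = -246416467099177379840 / 29937843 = -8230935912756.89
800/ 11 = 72.73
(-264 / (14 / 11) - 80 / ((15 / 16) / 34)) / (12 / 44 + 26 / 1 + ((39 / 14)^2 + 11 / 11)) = -20107472 / 226593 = -88.74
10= 10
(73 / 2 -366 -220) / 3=-1099 / 6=-183.17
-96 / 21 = -32 / 7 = -4.57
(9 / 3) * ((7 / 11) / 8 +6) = 18.24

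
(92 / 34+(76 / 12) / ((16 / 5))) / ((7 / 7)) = 3823 / 816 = 4.69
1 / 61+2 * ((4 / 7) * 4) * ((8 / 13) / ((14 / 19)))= 148989 / 38857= 3.83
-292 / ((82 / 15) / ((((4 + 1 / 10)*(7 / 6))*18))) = -4599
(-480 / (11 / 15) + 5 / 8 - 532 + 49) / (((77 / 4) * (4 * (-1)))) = 100049 / 6776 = 14.77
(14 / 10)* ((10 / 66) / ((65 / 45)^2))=189 / 1859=0.10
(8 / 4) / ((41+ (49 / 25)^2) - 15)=1250 / 18651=0.07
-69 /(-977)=69 /977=0.07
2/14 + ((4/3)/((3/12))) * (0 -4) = -445/21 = -21.19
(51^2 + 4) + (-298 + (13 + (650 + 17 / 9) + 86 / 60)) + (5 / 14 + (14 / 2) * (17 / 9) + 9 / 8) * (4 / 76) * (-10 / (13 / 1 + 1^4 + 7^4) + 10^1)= 8617508773 / 2890755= 2981.06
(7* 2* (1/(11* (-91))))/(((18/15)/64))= -320/429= -0.75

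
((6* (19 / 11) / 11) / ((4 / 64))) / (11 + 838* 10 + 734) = 1824 / 1104125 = 0.00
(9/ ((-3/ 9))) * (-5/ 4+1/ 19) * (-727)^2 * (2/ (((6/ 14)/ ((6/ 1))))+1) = 37659276837/ 76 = 495516800.49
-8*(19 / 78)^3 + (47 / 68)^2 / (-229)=-7394003335 / 62812651824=-0.12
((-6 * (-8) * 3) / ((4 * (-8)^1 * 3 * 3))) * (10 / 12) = -5 / 12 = -0.42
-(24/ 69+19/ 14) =-549/ 322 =-1.70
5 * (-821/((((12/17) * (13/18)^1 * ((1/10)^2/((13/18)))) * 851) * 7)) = -1744625/17871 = -97.62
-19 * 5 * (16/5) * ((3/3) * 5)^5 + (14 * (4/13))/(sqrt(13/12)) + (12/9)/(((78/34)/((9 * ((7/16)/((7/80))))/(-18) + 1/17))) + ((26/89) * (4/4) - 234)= -9894798374/10413 + 112 * sqrt(39)/169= -950230.99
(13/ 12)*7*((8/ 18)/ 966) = 13/ 3726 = 0.00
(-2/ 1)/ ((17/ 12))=-24/ 17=-1.41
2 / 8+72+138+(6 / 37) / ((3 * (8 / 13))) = 15565 / 74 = 210.34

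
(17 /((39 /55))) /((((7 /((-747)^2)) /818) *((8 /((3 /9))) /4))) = 23710112415 /91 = 260550685.88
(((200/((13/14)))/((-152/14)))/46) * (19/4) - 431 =-433.05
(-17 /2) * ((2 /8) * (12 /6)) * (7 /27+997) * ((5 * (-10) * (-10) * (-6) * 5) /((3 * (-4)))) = -5297939.81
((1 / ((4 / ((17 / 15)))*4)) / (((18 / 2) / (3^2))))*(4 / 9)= 17 / 540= 0.03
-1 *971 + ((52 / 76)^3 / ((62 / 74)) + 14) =-203404664 / 212629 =-956.62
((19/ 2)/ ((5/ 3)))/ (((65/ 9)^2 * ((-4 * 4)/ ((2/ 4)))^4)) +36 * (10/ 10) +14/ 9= 14974189609553/ 398721024000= 37.56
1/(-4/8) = -2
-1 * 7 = -7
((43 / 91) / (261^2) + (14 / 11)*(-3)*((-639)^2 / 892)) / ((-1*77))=53154913570193 / 2341750793382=22.70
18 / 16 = 9 / 8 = 1.12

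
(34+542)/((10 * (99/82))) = 2624/55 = 47.71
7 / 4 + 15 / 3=27 / 4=6.75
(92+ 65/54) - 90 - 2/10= 3.00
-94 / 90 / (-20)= 47 / 900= 0.05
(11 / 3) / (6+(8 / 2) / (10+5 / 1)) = 0.59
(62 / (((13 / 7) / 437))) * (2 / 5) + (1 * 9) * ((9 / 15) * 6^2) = 391952 / 65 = 6030.03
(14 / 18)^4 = 2401 / 6561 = 0.37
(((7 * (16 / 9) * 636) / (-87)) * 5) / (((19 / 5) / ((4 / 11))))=-2374400 / 54549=-43.53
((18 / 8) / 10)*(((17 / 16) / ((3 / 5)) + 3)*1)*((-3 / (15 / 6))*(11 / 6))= -7557 / 3200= -2.36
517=517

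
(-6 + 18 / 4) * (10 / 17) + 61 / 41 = 422 / 697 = 0.61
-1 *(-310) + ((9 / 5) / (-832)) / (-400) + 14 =539136009 / 1664000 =324.00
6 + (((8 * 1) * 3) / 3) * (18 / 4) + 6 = 48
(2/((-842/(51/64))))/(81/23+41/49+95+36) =-57477/4110280256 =-0.00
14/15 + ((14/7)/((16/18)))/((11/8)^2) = 3854/1815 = 2.12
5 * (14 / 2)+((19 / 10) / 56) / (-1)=19581 / 560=34.97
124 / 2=62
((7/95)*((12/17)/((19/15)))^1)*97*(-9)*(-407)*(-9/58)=-402922674/177973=-2263.95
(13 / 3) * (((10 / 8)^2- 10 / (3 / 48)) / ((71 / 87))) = -955695 / 1136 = -841.28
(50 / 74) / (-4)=-25 / 148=-0.17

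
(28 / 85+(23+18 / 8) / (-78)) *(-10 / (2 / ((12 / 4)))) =-151 / 1768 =-0.09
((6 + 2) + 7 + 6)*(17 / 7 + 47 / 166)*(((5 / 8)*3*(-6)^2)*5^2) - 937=31592791 / 332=95159.01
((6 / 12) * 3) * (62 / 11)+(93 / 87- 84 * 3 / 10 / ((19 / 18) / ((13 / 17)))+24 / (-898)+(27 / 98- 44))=-52.48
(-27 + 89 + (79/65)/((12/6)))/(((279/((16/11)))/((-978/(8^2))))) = -442219/88660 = -4.99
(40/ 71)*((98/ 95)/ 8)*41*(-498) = -2000964/ 1349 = -1483.29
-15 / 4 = -3.75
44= 44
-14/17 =-0.82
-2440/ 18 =-1220/ 9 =-135.56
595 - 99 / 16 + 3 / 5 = 589.41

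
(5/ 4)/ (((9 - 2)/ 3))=15/ 28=0.54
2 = 2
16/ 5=3.20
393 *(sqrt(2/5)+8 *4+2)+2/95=393 *sqrt(10)/5+1269392/95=13610.58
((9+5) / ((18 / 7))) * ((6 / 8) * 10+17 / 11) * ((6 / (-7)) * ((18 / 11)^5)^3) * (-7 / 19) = 21928830883757232390144 / 873044867407871059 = 25117.64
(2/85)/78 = 1/3315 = 0.00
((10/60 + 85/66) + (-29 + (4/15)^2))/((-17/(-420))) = -1903972/2805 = -678.78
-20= -20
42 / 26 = 21 / 13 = 1.62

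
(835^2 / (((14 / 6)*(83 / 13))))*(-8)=-217534200 / 581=-374413.43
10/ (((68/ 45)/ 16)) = 1800/ 17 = 105.88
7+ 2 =9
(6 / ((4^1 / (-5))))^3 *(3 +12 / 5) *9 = -164025 / 8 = -20503.12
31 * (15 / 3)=155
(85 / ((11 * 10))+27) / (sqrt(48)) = 611 * sqrt(3) / 264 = 4.01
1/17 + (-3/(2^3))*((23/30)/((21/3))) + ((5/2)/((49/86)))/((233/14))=624177/2218160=0.28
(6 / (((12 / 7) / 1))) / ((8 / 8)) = 7 / 2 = 3.50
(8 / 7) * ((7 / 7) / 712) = 1 / 623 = 0.00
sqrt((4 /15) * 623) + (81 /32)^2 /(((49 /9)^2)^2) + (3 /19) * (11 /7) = 28647052755 /112159968256 + 2 * sqrt(9345) /15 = 13.14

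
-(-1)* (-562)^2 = 315844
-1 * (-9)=9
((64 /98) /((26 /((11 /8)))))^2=484 /405769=0.00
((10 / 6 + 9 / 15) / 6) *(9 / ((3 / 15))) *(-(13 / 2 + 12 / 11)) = -2839 / 22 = -129.05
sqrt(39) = 6.24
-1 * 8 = -8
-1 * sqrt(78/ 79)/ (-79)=0.01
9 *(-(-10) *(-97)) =-8730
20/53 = 0.38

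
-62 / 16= -31 / 8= -3.88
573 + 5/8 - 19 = 4437/8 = 554.62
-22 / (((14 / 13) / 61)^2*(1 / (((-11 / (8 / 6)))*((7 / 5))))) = 228272187 / 280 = 815257.81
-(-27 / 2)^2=-729 / 4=-182.25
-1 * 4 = -4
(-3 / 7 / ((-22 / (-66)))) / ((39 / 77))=-33 / 13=-2.54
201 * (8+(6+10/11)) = 32964/11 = 2996.73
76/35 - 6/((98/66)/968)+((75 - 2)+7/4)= -3757897/980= -3834.59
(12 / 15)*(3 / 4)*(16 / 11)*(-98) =-4704 / 55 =-85.53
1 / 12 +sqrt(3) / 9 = 0.28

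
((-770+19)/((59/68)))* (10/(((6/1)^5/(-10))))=319175/28674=11.13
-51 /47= -1.09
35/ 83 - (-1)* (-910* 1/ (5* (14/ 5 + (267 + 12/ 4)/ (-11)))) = 33565/ 3818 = 8.79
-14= -14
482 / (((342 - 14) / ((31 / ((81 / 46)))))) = 171833 / 6642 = 25.87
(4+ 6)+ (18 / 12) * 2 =13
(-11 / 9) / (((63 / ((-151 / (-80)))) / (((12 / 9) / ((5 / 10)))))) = -1661 / 17010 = -0.10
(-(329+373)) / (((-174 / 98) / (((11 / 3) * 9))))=378378 / 29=13047.52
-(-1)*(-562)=-562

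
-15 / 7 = -2.14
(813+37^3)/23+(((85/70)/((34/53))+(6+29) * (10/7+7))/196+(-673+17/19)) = 3758215053/2398256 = 1567.06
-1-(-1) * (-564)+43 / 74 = -41767 / 74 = -564.42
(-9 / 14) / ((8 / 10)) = -45 / 56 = -0.80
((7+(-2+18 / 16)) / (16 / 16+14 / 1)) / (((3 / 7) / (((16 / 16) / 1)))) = 343 / 360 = 0.95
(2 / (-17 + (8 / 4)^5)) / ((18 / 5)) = 1 / 27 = 0.04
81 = 81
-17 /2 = -8.50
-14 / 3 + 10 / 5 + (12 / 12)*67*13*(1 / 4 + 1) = 13033 / 12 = 1086.08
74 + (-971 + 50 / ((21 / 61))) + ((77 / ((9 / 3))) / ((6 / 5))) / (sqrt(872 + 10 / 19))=-15787 / 21 + 385 *sqrt(34998) / 99468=-751.04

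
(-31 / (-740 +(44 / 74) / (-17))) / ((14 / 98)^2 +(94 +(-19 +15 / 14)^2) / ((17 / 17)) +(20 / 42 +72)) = 5732706 / 66774091123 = 0.00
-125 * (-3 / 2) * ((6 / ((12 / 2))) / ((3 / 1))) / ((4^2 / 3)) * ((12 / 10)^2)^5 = 5668704 / 78125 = 72.56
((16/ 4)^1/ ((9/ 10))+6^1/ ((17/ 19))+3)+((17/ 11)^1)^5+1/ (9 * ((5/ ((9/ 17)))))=2831017139/ 123204015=22.98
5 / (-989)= -5 / 989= -0.01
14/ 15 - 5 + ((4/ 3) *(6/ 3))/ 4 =-17/ 5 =-3.40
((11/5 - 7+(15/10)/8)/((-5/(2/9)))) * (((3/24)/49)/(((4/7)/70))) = 41/640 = 0.06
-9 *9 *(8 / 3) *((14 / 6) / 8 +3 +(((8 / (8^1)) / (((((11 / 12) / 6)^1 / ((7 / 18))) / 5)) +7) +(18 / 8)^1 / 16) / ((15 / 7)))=-1194021 / 440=-2713.68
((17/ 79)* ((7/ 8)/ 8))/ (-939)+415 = 1970247241/ 4747584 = 415.00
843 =843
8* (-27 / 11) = -216 / 11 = -19.64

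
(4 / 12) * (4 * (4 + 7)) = 44 / 3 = 14.67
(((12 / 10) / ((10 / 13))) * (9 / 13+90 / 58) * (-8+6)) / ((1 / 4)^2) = -81216 / 725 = -112.02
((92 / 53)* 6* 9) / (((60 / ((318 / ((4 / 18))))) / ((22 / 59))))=245916 / 295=833.61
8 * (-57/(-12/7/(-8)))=-2128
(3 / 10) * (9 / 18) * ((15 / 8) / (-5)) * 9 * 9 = -729 / 160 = -4.56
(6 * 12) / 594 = 4 / 33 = 0.12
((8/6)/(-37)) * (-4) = 16/111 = 0.14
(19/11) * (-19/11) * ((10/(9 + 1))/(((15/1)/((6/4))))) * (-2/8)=361/4840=0.07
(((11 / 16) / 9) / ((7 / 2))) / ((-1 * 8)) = -11 / 4032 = -0.00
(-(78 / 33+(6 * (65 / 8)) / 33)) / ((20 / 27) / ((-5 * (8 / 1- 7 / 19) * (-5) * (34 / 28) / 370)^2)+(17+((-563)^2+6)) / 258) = -5961050155125 / 1909785864238208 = -0.00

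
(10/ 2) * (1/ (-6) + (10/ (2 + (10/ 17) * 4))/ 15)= -5/ 74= -0.07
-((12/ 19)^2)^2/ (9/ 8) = -18432/ 130321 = -0.14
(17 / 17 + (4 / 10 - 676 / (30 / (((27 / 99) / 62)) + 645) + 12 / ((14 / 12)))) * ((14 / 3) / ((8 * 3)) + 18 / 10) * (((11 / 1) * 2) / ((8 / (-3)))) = -478543769 / 2508240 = -190.79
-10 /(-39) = 10 /39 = 0.26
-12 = -12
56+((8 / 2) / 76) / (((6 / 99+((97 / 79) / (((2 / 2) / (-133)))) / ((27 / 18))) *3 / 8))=37726443 / 673702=56.00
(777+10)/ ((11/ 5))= 3935/ 11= 357.73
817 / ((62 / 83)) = 67811 / 62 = 1093.73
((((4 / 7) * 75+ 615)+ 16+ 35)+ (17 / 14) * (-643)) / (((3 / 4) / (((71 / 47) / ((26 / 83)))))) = -462.49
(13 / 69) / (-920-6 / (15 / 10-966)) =-8359 / 40817364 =-0.00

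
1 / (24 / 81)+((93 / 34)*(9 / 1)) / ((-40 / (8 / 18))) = 3.10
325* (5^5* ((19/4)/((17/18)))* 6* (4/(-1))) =-122591911.76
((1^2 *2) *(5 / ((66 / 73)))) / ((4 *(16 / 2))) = 365 / 1056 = 0.35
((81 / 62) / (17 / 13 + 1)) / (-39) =-9 / 620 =-0.01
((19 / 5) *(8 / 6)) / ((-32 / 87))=-551 / 40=-13.78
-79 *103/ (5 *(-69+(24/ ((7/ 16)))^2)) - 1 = -1119088/ 720375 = -1.55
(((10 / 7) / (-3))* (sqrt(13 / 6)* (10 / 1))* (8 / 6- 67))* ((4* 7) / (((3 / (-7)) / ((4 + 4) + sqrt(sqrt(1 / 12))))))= 137900* sqrt(78)* (-48- sqrt(2)* 3^(3 / 4)) / 243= -256729.82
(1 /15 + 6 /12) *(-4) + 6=56 /15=3.73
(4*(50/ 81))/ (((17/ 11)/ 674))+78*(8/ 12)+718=1846.83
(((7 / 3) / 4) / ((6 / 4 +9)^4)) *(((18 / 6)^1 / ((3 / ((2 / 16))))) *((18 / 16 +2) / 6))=25 / 8001504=0.00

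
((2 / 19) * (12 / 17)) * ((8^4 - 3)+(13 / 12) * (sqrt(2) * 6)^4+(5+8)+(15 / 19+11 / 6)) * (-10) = -44344280 / 6137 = -7225.73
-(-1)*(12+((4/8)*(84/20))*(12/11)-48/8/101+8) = 123496/5555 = 22.23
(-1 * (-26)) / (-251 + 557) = 13 / 153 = 0.08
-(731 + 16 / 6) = -2201 / 3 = -733.67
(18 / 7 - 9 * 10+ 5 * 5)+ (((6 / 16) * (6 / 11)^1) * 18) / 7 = -9533 / 154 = -61.90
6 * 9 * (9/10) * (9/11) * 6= 13122/55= 238.58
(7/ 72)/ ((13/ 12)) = 7/ 78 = 0.09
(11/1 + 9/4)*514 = 13621/2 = 6810.50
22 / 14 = 11 / 7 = 1.57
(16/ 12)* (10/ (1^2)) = 40/ 3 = 13.33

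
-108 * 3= -324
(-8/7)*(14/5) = -16/5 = -3.20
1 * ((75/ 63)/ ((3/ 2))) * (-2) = -100/ 63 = -1.59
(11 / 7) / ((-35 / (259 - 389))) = 286 / 49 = 5.84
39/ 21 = 13/ 7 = 1.86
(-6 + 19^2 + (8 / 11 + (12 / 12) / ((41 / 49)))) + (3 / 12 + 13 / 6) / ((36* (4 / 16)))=17398055 / 48708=357.19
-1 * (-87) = 87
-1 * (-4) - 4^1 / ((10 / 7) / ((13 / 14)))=7 / 5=1.40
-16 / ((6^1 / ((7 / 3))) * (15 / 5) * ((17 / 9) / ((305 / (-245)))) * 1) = 488 / 357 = 1.37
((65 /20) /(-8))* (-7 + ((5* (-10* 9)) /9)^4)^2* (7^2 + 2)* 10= -129491897437662435 /16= -8093243589853902.19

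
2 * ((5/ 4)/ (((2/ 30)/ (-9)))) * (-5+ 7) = -675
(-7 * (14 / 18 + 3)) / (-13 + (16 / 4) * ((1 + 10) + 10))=-238 / 639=-0.37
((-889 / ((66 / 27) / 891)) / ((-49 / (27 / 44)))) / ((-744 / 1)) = -833247 / 152768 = -5.45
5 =5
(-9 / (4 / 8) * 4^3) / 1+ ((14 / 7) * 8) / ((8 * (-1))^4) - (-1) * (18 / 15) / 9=-4423153 / 3840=-1151.86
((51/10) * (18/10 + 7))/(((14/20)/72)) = 161568/35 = 4616.23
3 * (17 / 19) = 2.68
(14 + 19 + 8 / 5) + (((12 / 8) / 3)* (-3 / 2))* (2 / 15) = 69 / 2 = 34.50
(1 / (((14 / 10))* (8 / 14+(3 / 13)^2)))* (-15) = -12675 / 739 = -17.15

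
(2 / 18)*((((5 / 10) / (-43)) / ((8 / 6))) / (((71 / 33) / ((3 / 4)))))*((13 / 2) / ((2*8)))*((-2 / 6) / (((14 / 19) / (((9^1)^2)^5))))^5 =1339915947260004654586122000000000000000000.00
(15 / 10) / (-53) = -0.03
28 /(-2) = -14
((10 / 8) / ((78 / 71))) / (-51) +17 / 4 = 67271 / 15912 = 4.23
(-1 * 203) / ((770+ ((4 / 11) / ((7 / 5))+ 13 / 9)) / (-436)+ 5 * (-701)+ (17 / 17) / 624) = 3189474288 / 55097278433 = 0.06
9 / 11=0.82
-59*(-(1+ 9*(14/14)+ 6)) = 944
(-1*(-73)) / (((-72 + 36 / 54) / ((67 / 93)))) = -4891 / 6634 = -0.74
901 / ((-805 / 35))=-901 / 23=-39.17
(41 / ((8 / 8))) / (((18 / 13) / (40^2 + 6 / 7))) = 2986399 / 63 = 47403.16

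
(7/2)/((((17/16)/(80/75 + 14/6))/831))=46536/5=9307.20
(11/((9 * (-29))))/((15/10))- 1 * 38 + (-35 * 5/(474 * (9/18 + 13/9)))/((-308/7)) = -103489631/2721708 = -38.02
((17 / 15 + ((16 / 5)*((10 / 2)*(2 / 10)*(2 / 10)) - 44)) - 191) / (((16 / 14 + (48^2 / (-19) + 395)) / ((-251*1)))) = 583935436 / 2741925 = 212.97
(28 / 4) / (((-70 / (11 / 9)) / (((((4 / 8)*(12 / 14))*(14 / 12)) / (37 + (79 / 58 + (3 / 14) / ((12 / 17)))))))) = -0.00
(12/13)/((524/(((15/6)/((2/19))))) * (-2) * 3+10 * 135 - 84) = 190/233337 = 0.00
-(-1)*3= 3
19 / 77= 0.25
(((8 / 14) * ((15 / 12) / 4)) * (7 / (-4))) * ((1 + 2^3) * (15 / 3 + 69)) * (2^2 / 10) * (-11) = 3663 / 4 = 915.75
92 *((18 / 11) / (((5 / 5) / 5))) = 8280 / 11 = 752.73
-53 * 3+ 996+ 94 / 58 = 24320 / 29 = 838.62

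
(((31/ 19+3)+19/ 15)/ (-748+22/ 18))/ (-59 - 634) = 1681/ 147492345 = 0.00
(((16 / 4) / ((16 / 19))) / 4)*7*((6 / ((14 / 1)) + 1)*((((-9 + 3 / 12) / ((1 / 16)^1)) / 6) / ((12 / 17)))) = -56525 / 144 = -392.53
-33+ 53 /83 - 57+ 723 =633.64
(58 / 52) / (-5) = -0.22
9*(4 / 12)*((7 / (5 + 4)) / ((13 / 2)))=14 / 39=0.36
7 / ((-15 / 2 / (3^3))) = -126 / 5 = -25.20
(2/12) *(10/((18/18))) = 5/3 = 1.67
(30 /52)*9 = 135 /26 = 5.19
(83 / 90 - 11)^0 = 1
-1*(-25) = 25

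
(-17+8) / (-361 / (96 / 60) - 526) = 72 / 6013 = 0.01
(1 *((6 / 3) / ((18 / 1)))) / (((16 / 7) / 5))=35 / 144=0.24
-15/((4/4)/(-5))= 75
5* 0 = 0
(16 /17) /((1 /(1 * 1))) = 16 /17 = 0.94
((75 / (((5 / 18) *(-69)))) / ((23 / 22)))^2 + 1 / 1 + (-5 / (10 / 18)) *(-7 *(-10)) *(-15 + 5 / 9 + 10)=787755041 / 279841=2815.01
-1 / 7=-0.14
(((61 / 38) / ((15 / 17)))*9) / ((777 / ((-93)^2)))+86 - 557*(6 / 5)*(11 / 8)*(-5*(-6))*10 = -13554734077 / 49210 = -275446.74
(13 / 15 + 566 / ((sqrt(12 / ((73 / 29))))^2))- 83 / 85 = 584797 / 4930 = 118.62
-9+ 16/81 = -713/81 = -8.80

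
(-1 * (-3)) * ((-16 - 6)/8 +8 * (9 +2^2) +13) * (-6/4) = -4113/8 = -514.12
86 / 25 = 3.44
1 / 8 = 0.12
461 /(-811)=-461 /811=-0.57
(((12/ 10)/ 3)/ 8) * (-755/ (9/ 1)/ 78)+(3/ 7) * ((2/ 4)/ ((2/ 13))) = 26321/ 19656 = 1.34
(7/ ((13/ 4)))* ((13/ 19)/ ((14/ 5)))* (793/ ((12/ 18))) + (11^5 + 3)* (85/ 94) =130610170/ 893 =146259.99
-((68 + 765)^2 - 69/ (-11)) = -7632848/ 11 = -693895.27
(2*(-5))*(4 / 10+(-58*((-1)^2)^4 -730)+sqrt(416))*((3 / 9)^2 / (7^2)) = 17.40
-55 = -55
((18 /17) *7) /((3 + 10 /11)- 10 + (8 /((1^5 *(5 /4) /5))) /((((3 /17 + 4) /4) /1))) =10934 /36227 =0.30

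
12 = 12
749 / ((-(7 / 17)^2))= -30923 / 7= -4417.57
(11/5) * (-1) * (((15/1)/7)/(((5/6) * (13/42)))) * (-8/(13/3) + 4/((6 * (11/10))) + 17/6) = -29.12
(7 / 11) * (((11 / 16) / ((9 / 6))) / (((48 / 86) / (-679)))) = -204379 / 576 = -354.82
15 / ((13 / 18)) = 270 / 13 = 20.77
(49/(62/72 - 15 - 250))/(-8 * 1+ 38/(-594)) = 523908/22774055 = 0.02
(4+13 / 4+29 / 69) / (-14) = -2117 / 3864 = -0.55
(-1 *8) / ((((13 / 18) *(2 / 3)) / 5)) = -83.08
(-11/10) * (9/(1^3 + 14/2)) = -99/80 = -1.24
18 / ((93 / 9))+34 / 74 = 2525 / 1147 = 2.20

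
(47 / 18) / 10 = 47 / 180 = 0.26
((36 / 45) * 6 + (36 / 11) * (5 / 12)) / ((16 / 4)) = 1.54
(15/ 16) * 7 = 105/ 16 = 6.56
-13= -13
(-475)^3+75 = -107171800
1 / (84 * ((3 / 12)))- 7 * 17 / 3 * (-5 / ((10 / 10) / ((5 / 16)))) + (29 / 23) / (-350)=3994293 / 64400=62.02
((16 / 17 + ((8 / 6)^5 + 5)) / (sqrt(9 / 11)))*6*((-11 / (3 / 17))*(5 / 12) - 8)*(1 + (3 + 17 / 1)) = -359142511*sqrt(11) / 24786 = -48057.01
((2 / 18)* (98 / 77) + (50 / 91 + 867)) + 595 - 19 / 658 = 1238649455 / 846846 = 1462.66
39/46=0.85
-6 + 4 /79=-470 /79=-5.95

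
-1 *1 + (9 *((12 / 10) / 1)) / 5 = 29 / 25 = 1.16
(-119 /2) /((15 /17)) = -2023 /30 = -67.43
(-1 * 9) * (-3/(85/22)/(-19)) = -594/1615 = -0.37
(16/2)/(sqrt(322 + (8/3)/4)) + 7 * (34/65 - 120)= -54362/65 + 2 * sqrt(6)/11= -835.89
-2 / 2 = -1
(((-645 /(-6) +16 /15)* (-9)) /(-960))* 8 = 3257 /400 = 8.14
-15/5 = -3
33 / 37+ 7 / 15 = 754 / 555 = 1.36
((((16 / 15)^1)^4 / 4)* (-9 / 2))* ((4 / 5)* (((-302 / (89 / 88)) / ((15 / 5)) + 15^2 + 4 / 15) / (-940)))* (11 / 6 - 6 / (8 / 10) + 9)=2750070784 / 5294109375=0.52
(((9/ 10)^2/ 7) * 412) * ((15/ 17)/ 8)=25029/ 4760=5.26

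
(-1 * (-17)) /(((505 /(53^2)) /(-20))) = -191012 /101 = -1891.21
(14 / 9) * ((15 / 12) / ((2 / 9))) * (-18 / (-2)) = 78.75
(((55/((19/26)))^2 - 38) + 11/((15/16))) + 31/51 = 173029159/30685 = 5638.88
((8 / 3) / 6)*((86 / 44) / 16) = 43 / 792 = 0.05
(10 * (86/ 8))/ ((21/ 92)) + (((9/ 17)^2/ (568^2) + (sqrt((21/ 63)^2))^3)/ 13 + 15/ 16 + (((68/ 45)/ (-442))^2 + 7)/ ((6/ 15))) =489.39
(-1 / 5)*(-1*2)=2 / 5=0.40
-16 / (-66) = 8 / 33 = 0.24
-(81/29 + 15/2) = -597/58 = -10.29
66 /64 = 1.03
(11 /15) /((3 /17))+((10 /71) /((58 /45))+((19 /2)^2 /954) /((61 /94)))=1761619507 /399404820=4.41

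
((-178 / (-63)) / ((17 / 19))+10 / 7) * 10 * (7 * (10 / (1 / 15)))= 48156.86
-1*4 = -4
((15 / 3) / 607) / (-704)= -5 / 427328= -0.00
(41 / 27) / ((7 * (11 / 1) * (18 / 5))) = 0.01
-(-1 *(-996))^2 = -992016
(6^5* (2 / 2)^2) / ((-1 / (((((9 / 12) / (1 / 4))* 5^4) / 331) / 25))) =-583200 / 331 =-1761.93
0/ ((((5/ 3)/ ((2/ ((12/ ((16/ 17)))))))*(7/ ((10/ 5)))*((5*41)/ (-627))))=0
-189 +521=332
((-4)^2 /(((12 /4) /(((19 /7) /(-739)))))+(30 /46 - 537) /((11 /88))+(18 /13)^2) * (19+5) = -102933.24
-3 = -3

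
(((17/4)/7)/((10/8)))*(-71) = -1207/35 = -34.49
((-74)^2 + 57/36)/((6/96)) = 262924/3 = 87641.33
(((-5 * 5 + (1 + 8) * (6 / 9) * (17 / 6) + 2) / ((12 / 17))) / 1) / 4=-2.12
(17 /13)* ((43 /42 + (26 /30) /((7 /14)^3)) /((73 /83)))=785927 /66430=11.83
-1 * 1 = -1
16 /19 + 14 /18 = 277 /171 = 1.62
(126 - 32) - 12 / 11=1022 / 11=92.91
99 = 99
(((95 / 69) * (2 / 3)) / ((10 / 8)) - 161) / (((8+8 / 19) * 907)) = -126065 / 6007968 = -0.02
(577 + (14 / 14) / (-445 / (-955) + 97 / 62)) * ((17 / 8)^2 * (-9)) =-12038994669 / 512960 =-23469.66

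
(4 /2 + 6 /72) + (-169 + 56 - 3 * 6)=-1547 /12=-128.92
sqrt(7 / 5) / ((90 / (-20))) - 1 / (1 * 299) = -0.27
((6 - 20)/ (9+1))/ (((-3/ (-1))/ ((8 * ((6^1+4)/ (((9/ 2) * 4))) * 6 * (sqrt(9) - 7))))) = 448/ 9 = 49.78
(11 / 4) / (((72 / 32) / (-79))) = -869 / 9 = -96.56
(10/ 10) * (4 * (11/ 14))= 22/ 7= 3.14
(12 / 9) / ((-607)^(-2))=1473796 / 3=491265.33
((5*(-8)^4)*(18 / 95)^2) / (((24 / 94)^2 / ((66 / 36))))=37323264 / 1805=20677.71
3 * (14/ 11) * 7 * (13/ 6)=637/ 11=57.91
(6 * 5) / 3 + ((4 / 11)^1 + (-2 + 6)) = 158 / 11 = 14.36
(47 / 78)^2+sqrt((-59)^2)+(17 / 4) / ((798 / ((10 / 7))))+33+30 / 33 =2905956451 / 31153122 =93.28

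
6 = 6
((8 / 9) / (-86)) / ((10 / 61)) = -122 / 1935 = -0.06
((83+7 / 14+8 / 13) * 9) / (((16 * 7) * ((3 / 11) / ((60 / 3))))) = 360855 / 728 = 495.68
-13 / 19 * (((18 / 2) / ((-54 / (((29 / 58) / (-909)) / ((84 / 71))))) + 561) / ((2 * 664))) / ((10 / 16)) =-6682372619 / 14449609440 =-0.46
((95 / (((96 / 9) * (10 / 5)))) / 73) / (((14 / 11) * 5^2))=627 / 327040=0.00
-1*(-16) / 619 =16 / 619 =0.03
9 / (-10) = -9 / 10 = -0.90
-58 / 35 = -1.66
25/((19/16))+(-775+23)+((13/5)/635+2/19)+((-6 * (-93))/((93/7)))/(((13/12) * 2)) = -557939539/784225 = -711.45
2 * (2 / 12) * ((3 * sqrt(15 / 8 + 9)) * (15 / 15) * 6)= 19.79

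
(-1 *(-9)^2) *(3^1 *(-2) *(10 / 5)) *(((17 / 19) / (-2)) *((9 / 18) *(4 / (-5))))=173.94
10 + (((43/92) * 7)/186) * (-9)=56137/5704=9.84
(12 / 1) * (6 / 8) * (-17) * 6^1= -918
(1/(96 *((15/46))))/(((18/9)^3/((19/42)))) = 437/241920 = 0.00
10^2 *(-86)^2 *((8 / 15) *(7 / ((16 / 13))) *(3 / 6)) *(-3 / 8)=-841295 / 2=-420647.50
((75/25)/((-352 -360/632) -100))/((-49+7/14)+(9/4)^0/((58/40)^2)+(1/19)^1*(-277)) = 7574046/71530204781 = 0.00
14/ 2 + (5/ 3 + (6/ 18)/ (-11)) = 95/ 11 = 8.64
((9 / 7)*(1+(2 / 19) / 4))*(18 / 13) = 243 / 133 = 1.83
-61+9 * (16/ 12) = -49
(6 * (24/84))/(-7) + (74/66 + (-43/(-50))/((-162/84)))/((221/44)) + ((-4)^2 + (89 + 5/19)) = 14603810236/138881925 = 105.15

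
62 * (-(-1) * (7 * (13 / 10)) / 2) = 2821 / 10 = 282.10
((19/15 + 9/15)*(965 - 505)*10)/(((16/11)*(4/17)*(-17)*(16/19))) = -168245/96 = -1752.55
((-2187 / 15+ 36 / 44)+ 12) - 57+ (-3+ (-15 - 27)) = -12924 / 55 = -234.98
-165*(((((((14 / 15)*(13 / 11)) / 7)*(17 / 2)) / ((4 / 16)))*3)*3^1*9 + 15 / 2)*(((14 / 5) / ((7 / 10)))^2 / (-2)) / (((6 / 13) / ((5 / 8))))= 3156465 / 4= 789116.25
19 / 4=4.75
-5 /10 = -1 /2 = -0.50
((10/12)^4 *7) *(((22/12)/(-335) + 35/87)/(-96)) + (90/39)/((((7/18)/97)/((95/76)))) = 94965830334925/131990197248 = 719.49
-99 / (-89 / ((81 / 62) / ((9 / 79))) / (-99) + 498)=-6968511 / 35059240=-0.20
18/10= 1.80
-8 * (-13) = 104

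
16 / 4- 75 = -71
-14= -14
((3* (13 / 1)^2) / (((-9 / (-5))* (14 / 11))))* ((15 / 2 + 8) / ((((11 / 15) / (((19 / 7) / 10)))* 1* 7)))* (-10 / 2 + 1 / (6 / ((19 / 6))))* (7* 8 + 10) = -125919365 / 2352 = -53537.14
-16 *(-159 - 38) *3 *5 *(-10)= -472800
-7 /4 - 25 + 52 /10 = -431 /20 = -21.55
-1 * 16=-16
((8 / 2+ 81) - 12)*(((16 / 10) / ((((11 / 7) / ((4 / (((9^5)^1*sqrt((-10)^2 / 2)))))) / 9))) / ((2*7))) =584*sqrt(2) / 1804275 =0.00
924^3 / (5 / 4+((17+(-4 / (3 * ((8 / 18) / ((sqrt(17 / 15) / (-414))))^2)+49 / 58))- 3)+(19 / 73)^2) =46435251304852945920 / 951351723983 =48809762.08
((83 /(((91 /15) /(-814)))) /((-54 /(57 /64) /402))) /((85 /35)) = 215016065 /7072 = 30403.86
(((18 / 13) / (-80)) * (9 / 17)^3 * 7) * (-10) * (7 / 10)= 321489 / 2554760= 0.13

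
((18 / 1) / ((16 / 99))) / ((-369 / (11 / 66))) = -33 / 656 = -0.05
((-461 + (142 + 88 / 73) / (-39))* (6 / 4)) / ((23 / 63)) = -83344023 / 43654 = -1909.20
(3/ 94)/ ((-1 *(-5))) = 0.01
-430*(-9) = 3870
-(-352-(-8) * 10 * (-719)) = 57872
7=7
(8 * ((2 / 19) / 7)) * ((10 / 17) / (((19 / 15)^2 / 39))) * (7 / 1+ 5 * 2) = 1404000 / 48013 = 29.24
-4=-4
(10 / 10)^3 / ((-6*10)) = -1 / 60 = -0.02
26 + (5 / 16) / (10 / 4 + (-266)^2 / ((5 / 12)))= 353219177 / 13585352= 26.00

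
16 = 16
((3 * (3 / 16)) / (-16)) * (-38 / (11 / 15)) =2565 / 1408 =1.82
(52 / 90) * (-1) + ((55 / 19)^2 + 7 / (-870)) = 7343281 / 942210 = 7.79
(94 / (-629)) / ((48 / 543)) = -8507 / 5032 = -1.69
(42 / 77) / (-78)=-1 / 143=-0.01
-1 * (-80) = 80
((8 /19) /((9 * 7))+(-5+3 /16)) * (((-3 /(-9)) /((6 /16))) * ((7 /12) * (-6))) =92041 /6156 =14.95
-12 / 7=-1.71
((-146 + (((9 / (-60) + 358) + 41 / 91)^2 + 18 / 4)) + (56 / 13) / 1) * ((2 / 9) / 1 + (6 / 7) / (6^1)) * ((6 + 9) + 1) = 3256716461309 / 4347525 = 749096.66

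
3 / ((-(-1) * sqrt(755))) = 0.11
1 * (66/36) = 11/6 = 1.83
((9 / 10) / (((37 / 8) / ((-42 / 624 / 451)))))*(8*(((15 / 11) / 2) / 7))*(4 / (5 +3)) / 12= -9 / 9544964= -0.00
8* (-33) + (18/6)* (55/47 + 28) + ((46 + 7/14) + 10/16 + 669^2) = 168234295/376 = 447431.64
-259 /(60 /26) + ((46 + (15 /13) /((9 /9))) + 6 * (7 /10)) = -23743 /390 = -60.88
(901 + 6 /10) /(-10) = -2254 /25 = -90.16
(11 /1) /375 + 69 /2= 34.53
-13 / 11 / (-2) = 13 / 22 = 0.59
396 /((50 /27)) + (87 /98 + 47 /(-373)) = 196113809 /913850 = 214.60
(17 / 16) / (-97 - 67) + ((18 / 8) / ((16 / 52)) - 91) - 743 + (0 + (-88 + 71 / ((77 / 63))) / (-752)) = -23860547 / 28864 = -826.65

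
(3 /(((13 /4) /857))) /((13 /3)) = 30852 /169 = 182.56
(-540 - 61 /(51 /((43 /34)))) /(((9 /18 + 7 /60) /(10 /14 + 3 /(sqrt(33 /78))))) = -28169490*sqrt(286) /117623 - 46949150 /74851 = -4677.37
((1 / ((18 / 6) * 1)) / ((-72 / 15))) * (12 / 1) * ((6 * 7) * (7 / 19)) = -12.89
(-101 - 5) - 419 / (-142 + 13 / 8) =-115686 / 1123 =-103.02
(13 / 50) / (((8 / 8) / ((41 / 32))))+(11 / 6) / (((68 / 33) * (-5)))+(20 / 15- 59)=-4692937 / 81600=-57.51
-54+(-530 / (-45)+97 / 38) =-13567 / 342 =-39.67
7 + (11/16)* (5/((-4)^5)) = 114633/16384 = 7.00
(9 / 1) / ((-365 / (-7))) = 63 / 365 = 0.17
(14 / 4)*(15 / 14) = 15 / 4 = 3.75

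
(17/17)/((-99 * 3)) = -1/297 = -0.00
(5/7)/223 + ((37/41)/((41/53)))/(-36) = -2758541/94465476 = -0.03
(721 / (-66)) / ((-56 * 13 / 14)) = 721 / 3432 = 0.21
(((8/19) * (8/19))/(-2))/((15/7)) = -224/5415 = -0.04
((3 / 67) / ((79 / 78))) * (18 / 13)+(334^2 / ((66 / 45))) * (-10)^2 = 442849434564 / 58223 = 7606090.97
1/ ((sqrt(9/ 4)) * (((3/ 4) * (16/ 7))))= 7/ 18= 0.39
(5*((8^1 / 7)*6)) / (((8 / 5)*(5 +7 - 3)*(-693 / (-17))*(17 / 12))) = 200 / 4851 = 0.04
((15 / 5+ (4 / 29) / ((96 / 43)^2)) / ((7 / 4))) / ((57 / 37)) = 1.12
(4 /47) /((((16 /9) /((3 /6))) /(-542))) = -2439 /188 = -12.97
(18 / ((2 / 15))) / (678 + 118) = 135 / 796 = 0.17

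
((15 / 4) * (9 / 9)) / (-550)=-3 / 440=-0.01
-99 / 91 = -1.09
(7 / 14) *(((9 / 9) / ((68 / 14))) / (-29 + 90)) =7 / 4148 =0.00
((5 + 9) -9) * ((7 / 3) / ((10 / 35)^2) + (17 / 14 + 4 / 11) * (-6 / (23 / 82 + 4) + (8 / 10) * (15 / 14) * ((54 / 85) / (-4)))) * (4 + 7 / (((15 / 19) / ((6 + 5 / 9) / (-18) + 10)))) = 40629502635383 / 3473510040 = 11696.96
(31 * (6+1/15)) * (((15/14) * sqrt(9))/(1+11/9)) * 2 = 10881/20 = 544.05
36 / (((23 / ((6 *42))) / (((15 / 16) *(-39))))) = -331695 / 23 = -14421.52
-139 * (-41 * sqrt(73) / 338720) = 5699 * sqrt(73) / 338720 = 0.14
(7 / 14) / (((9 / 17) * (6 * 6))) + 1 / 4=179 / 648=0.28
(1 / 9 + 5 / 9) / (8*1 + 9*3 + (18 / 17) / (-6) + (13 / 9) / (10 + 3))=102 / 5345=0.02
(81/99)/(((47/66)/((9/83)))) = 486/3901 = 0.12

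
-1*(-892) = 892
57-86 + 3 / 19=-548 / 19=-28.84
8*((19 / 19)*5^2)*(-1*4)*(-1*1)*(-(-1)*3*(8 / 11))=19200 / 11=1745.45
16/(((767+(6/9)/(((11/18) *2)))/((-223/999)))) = -39248/8434557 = -0.00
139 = 139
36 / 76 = 0.47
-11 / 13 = -0.85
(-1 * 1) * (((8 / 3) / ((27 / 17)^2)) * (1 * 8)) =-18496 / 2187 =-8.46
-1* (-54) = 54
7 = 7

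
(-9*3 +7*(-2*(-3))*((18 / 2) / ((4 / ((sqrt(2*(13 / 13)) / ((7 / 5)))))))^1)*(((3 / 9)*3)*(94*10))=-25380 +63450*sqrt(2)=64351.85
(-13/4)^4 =28561/256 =111.57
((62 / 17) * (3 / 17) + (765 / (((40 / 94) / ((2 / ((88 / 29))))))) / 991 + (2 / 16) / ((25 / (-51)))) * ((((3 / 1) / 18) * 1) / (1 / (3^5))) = 161707508757 / 2520311200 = 64.16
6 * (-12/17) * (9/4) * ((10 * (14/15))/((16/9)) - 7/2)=-567/34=-16.68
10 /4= 5 /2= 2.50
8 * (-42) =-336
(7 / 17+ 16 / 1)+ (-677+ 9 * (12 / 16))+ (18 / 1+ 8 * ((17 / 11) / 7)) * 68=3614231 / 5236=690.27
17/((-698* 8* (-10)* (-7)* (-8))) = 17/3127040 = 0.00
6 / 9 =2 / 3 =0.67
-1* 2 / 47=-2 / 47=-0.04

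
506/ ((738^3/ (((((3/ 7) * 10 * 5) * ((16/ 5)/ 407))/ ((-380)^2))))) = 23/ 15659028326970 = 0.00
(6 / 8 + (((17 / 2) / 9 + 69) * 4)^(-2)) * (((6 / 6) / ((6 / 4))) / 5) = 0.10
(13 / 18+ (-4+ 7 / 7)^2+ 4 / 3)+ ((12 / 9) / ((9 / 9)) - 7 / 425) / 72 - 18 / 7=5463653 / 642600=8.50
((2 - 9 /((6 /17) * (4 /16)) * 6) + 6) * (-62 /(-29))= -37448 /29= -1291.31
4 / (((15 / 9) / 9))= 108 / 5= 21.60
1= 1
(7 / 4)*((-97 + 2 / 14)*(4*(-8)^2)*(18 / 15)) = -52070.40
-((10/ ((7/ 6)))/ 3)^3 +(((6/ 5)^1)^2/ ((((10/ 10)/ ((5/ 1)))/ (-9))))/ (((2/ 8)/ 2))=-541.72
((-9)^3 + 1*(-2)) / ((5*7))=-731 / 35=-20.89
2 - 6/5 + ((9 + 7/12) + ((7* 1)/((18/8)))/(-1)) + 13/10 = 1543/180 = 8.57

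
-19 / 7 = -2.71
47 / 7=6.71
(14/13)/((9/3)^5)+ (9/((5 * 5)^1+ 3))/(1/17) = 483719/88452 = 5.47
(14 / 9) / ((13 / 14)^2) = 2744 / 1521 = 1.80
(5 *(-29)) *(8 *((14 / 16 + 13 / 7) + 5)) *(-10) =627850 / 7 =89692.86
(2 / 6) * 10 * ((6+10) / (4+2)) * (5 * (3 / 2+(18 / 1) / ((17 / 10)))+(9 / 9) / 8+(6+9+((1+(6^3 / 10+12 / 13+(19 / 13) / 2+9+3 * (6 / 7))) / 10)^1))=48977218 / 69615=703.54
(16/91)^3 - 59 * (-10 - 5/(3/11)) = 3779170853/2260713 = 1671.67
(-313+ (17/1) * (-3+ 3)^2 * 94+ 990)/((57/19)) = 677/3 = 225.67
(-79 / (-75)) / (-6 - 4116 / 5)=-0.00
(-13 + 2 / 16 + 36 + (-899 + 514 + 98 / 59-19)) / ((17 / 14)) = -1252923 / 4012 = -312.29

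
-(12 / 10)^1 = -6 / 5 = -1.20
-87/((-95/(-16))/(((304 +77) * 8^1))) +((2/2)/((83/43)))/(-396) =-139452880373/3122460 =-44661.22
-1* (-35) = 35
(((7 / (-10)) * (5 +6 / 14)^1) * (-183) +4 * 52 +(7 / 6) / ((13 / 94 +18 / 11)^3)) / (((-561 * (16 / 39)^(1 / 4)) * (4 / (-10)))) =16749809888389 * 39^(1 / 4) / 8319214242900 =5.03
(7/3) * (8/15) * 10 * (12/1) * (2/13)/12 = 224/117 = 1.91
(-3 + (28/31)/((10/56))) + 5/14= 2.42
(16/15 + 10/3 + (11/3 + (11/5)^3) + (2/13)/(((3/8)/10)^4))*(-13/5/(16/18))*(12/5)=-546264.71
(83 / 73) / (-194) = -83 / 14162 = -0.01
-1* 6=-6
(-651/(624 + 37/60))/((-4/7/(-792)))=-4921560/3407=-1444.54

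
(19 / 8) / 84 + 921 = 618931 / 672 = 921.03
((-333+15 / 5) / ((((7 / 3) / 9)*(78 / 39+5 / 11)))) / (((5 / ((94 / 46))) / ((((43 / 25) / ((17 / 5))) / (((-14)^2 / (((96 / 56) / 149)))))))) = -4401738 / 699399295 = -0.01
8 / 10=4 / 5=0.80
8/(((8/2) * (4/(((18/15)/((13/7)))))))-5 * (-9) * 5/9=1646/65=25.32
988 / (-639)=-988 / 639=-1.55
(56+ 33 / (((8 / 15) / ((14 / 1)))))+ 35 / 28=1847 / 2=923.50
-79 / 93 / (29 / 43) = -3397 / 2697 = -1.26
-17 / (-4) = 17 / 4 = 4.25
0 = 0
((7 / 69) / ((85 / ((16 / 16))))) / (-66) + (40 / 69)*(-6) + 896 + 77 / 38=3289570696 / 3677355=894.55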